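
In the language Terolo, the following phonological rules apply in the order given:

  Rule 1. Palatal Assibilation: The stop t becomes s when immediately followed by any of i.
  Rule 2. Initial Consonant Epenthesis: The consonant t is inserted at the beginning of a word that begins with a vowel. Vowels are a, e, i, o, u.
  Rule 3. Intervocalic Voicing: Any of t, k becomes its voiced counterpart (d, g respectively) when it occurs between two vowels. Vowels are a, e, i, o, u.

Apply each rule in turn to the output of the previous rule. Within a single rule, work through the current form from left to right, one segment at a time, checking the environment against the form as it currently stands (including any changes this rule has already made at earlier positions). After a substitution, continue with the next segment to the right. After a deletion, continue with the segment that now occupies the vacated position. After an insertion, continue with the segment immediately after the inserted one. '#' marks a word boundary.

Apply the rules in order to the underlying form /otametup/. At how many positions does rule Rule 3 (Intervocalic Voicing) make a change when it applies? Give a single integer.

2

Rule 1 Palatal Assibilation: no change — [otametup]
Rule 2 Initial Consonant Epenthesis: [otametup] → [totametup]
Rule 3 Intervocalic Voicing: [totametup] → [todamedup]
Rule Rule 3 changed 2 position(s).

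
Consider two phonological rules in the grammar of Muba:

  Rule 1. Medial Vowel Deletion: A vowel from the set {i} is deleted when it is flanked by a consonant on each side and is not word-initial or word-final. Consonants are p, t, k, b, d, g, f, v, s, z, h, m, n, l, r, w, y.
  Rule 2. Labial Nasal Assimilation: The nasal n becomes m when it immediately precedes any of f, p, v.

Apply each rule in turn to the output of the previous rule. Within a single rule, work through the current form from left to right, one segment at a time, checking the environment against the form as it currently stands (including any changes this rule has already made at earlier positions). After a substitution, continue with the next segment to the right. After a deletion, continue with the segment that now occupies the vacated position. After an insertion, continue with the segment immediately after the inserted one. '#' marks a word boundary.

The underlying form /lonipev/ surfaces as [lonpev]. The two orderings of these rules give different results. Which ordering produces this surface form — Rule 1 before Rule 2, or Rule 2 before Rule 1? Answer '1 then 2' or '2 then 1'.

Order 1 then 2:
  1 Medial Vowel Deletion: [lonipev] → [lonpev]
  2 Labial Nasal Assimilation: [lonpev] → [lompev]
  result: [lompev]
Order 2 then 1:
  2 Labial Nasal Assimilation: no change — [lonipev]
  1 Medial Vowel Deletion: [lonipev] → [lonpev]
  result: [lonpev]

2 then 1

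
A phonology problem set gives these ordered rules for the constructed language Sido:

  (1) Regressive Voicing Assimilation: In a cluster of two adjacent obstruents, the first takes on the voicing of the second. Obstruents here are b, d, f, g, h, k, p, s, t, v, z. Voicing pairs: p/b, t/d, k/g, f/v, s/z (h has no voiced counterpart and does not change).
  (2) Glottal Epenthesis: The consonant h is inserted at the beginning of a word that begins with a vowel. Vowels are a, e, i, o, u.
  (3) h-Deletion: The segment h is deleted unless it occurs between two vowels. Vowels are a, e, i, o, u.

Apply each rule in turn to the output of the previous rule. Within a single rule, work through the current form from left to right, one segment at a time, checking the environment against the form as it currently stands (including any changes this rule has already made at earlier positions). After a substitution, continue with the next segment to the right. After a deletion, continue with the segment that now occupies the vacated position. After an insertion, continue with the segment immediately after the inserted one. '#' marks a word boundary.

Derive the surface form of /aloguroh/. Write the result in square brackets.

(1) Regressive Voicing Assimilation: no change — [aloguroh]
(2) Glottal Epenthesis: [aloguroh] → [haloguroh]
(3) h-Deletion: [haloguroh] → [aloguro]

[aloguro]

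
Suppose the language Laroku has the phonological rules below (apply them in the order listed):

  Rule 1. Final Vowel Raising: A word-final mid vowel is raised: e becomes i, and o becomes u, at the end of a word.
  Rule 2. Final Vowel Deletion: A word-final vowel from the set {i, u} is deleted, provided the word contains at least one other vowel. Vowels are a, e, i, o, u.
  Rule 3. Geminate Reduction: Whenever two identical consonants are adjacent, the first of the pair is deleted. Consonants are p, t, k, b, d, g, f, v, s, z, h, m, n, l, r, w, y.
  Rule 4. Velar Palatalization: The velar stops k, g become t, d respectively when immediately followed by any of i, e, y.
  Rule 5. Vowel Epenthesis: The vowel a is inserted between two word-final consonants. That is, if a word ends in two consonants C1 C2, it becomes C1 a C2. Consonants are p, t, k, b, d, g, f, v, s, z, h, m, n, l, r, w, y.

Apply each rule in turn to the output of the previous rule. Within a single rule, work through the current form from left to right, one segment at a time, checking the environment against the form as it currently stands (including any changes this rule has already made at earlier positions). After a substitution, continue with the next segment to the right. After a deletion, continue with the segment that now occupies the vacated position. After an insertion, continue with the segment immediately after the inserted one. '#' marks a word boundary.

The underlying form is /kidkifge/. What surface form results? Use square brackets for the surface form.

[tidtifag]

Rule 1 Final Vowel Raising: [kidkifge] → [kidkifgi]
Rule 2 Final Vowel Deletion: [kidkifgi] → [kidkifg]
Rule 3 Geminate Reduction: no change — [kidkifg]
Rule 4 Velar Palatalization: [kidkifg] → [tidtifg]
Rule 5 Vowel Epenthesis: [tidtifg] → [tidtifag]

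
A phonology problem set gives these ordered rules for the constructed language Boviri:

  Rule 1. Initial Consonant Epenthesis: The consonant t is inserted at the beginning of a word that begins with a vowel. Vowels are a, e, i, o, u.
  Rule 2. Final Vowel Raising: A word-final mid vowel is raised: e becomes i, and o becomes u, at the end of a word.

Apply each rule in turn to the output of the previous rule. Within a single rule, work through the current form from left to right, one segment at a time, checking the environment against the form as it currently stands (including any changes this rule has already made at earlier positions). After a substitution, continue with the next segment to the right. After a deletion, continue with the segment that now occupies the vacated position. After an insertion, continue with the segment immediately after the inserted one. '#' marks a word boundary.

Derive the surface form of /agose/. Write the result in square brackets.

Rule 1 Initial Consonant Epenthesis: [agose] → [tagose]
Rule 2 Final Vowel Raising: [tagose] → [tagosi]

[tagosi]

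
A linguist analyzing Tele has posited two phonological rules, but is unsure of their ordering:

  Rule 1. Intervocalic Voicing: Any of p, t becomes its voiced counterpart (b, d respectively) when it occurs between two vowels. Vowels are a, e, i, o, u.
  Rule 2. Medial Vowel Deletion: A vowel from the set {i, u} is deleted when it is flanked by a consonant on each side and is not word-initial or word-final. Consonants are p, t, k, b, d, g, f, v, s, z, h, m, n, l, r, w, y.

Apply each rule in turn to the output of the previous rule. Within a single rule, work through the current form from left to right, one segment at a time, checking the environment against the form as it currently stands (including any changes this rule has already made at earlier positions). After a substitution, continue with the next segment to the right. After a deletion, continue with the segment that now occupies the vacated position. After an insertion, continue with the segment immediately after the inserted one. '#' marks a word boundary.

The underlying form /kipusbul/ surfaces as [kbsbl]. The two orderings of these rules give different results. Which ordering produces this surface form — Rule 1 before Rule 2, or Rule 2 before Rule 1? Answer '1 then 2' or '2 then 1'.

1 then 2

Order 1 then 2:
  1 Intervocalic Voicing: [kipusbul] → [kibusbul]
  2 Medial Vowel Deletion: [kibusbul] → [kbsbl]
  result: [kbsbl]
Order 2 then 1:
  2 Medial Vowel Deletion: [kipusbul] → [kpsbl]
  1 Intervocalic Voicing: no change — [kpsbl]
  result: [kpsbl]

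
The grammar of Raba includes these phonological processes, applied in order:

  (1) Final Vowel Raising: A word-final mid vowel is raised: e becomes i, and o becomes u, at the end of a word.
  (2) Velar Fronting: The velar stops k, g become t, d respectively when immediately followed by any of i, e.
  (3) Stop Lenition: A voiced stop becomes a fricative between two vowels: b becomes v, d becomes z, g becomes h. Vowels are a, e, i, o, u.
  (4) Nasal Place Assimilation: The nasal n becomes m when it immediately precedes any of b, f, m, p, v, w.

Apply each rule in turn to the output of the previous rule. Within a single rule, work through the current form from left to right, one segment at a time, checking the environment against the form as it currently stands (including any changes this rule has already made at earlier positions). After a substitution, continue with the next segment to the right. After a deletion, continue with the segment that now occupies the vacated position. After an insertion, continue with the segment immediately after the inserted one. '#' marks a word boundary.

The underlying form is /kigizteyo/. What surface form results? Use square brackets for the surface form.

(1) Final Vowel Raising: [kigizteyo] → [kigizteyu]
(2) Velar Fronting: [kigizteyu] → [tidizteyu]
(3) Stop Lenition: [tidizteyu] → [tizizteyu]
(4) Nasal Place Assimilation: no change — [tizizteyu]

[tizizteyu]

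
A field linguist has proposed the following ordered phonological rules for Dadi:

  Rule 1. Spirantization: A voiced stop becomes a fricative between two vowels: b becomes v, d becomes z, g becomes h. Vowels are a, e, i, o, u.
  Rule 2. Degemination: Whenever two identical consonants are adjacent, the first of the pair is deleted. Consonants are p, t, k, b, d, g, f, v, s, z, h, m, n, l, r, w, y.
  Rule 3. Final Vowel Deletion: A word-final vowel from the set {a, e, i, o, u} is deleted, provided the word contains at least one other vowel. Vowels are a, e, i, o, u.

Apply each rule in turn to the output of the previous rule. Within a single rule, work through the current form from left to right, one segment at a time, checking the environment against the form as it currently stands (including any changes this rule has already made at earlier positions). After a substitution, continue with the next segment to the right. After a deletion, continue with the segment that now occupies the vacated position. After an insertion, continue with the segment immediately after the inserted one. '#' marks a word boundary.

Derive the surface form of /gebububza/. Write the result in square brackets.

Rule 1 Spirantization: [gebububza] → [gevuvubza]
Rule 2 Degemination: no change — [gevuvubza]
Rule 3 Final Vowel Deletion: [gevuvubza] → [gevuvubz]

[gevuvubz]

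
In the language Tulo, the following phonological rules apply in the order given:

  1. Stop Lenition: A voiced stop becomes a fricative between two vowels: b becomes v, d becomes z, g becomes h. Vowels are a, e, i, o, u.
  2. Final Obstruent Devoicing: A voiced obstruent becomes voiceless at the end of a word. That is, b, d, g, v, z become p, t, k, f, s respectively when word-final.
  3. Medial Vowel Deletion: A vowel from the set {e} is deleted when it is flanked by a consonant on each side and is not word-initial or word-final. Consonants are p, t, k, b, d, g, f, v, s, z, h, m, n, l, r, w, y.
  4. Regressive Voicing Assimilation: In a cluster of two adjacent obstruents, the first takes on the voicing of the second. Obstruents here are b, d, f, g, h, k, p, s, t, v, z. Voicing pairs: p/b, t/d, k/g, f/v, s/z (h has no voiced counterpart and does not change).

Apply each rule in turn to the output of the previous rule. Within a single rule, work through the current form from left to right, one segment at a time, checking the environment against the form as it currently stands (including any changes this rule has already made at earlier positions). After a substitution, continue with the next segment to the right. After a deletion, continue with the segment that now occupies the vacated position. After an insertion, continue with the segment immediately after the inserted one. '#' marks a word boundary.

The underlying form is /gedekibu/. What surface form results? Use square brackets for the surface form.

[gskivu]

1 Stop Lenition: [gedekibu] → [gezekivu]
2 Final Obstruent Devoicing: no change — [gezekivu]
3 Medial Vowel Deletion: [gezekivu] → [gzkivu]
4 Regressive Voicing Assimilation: [gzkivu] → [gskivu]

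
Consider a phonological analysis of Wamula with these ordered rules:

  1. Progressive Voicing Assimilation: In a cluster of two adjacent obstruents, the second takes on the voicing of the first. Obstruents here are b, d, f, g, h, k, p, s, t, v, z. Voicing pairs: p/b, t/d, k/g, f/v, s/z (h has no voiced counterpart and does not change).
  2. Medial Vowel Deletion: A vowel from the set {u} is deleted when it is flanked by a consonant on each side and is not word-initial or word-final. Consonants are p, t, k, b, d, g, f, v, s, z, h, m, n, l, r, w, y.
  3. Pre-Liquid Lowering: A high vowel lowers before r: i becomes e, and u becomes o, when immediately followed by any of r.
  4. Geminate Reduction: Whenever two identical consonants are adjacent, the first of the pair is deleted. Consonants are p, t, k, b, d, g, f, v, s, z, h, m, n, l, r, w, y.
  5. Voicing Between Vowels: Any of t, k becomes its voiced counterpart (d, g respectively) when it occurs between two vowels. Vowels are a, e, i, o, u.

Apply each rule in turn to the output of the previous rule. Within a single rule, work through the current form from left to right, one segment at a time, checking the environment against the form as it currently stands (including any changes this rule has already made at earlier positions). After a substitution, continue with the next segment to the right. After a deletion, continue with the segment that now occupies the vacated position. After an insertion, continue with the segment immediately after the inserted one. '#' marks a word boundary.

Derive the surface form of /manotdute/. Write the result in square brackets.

[manode]

1 Progressive Voicing Assimilation: [manotdute] → [manottute]
2 Medial Vowel Deletion: [manottute] → [manottte]
3 Pre-Liquid Lowering: no change — [manottte]
4 Geminate Reduction: [manottte] → [manote]
5 Voicing Between Vowels: [manote] → [manode]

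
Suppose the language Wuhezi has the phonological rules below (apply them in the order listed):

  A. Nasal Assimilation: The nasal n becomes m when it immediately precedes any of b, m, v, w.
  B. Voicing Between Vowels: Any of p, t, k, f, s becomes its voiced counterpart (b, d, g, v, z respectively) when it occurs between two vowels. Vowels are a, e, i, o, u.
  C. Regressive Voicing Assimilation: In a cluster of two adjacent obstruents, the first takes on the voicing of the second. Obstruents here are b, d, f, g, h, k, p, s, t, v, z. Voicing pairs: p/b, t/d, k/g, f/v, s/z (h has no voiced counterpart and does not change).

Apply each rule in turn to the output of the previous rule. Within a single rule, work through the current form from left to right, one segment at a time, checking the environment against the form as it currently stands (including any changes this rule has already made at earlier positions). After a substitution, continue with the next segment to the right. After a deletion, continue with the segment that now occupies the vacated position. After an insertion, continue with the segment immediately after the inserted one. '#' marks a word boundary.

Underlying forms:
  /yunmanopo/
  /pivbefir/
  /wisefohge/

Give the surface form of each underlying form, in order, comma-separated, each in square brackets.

[yummanobo], [pivbevir], [wizevohge]

/yunmanopo/:
  A Nasal Assimilation: [yunmanopo] → [yummanopo]
  B Voicing Between Vowels: [yummanopo] → [yummanobo]
  C Regressive Voicing Assimilation: no change — [yummanobo]
/pivbefir/:
  A Nasal Assimilation: no change — [pivbefir]
  B Voicing Between Vowels: [pivbefir] → [pivbevir]
  C Regressive Voicing Assimilation: no change — [pivbevir]
/wisefohge/:
  A Nasal Assimilation: no change — [wisefohge]
  B Voicing Between Vowels: [wisefohge] → [wizevohge]
  C Regressive Voicing Assimilation: no change — [wizevohge]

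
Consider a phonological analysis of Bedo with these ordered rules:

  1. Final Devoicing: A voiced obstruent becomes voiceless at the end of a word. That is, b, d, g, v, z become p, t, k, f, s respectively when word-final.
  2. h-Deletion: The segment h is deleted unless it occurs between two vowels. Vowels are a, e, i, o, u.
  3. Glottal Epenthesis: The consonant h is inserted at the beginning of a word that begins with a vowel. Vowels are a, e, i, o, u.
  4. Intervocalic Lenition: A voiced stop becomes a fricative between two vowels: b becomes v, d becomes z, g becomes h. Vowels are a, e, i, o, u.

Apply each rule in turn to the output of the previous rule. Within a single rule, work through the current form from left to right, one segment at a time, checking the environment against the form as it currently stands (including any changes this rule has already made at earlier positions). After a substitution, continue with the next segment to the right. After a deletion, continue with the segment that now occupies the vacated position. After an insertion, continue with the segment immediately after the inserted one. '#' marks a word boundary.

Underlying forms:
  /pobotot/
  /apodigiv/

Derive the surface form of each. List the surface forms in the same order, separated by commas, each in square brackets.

/pobotot/:
  1 Final Devoicing: no change — [pobotot]
  2 h-Deletion: no change — [pobotot]
  3 Glottal Epenthesis: no change — [pobotot]
  4 Intervocalic Lenition: [pobotot] → [povotot]
/apodigiv/:
  1 Final Devoicing: [apodigiv] → [apodigif]
  2 h-Deletion: no change — [apodigif]
  3 Glottal Epenthesis: [apodigif] → [hapodigif]
  4 Intervocalic Lenition: [hapodigif] → [hapozihif]

[povotot], [hapozihif]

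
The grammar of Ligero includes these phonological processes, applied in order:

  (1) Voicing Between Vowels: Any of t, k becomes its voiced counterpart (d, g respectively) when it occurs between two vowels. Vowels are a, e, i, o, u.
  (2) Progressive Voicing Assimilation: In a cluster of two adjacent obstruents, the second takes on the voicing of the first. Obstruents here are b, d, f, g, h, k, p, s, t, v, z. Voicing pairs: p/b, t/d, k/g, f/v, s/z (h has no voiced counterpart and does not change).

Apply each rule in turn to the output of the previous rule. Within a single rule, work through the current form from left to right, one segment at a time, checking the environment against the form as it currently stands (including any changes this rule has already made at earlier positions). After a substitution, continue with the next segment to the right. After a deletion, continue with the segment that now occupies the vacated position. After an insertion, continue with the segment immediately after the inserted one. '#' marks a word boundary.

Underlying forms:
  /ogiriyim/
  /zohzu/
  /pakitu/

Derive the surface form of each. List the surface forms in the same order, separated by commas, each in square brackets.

/ogiriyim/:
  (1) Voicing Between Vowels: no change — [ogiriyim]
  (2) Progressive Voicing Assimilation: no change — [ogiriyim]
/zohzu/:
  (1) Voicing Between Vowels: no change — [zohzu]
  (2) Progressive Voicing Assimilation: [zohzu] → [zohsu]
/pakitu/:
  (1) Voicing Between Vowels: [pakitu] → [pagidu]
  (2) Progressive Voicing Assimilation: no change — [pagidu]

[ogiriyim], [zohsu], [pagidu]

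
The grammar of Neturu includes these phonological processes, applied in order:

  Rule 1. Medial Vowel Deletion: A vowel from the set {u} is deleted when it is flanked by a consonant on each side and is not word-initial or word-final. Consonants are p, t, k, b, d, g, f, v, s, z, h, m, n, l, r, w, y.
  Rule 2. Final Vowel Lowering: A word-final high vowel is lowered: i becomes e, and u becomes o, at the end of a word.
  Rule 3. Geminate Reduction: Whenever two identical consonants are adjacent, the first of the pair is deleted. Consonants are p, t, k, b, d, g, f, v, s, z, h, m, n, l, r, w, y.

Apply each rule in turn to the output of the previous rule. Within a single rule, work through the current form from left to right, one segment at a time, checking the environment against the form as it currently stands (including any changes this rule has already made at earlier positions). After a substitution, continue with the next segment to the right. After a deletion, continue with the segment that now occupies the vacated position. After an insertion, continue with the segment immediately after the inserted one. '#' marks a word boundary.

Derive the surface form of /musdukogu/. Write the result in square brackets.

Rule 1 Medial Vowel Deletion: [musdukogu] → [msdkogu]
Rule 2 Final Vowel Lowering: [msdkogu] → [msdkogo]
Rule 3 Geminate Reduction: no change — [msdkogo]

[msdkogo]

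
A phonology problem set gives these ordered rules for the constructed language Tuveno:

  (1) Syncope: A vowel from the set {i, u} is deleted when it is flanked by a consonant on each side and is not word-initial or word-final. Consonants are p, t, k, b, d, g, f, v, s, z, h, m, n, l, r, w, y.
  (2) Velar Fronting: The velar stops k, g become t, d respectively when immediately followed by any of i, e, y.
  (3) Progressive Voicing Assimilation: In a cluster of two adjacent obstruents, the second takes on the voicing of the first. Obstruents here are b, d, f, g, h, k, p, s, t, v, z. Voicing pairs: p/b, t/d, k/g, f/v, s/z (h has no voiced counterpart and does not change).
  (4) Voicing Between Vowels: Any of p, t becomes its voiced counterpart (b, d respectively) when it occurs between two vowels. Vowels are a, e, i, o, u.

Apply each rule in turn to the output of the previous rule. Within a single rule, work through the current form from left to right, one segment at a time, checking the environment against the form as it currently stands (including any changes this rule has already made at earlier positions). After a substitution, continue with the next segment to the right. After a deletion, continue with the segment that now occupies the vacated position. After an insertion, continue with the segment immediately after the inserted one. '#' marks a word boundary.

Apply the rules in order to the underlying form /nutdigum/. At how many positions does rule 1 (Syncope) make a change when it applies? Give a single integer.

3

(1) Syncope: [nutdigum] → [ntdgm]
(2) Velar Fronting: no change — [ntdgm]
(3) Progressive Voicing Assimilation: [ntdgm] → [nttkm]
(4) Voicing Between Vowels: no change — [nttkm]
Rule 1 changed 3 position(s).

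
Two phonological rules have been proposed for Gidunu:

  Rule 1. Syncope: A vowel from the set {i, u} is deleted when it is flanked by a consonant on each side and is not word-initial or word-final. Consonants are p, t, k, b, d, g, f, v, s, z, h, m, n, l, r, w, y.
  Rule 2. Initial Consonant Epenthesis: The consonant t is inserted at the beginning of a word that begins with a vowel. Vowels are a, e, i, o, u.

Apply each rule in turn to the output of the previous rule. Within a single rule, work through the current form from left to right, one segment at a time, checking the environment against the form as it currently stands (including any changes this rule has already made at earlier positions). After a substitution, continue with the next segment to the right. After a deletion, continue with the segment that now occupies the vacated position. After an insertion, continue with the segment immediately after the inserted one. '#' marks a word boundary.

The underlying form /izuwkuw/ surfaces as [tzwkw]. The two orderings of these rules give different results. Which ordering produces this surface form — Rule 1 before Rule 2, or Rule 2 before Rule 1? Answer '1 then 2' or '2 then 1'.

2 then 1

Order 1 then 2:
  1 Syncope: [izuwkuw] → [izwkw]
  2 Initial Consonant Epenthesis: [izwkw] → [tizwkw]
  result: [tizwkw]
Order 2 then 1:
  2 Initial Consonant Epenthesis: [izuwkuw] → [tizuwkuw]
  1 Syncope: [tizuwkuw] → [tzwkw]
  result: [tzwkw]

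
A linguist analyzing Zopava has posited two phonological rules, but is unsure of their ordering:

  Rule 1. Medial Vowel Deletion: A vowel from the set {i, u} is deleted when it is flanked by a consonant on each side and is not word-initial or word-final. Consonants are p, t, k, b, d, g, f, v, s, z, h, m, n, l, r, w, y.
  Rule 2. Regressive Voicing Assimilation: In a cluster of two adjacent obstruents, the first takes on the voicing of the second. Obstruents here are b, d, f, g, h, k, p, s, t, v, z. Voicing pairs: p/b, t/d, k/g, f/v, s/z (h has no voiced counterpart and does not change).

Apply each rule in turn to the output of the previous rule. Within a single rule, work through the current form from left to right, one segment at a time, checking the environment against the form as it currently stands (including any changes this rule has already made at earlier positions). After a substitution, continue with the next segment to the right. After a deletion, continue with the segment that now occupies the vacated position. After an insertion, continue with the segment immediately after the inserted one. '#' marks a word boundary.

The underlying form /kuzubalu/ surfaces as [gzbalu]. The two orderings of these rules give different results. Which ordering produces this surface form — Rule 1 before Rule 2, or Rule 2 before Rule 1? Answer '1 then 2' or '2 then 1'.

Order 1 then 2:
  1 Medial Vowel Deletion: [kuzubalu] → [kzbalu]
  2 Regressive Voicing Assimilation: [kzbalu] → [gzbalu]
  result: [gzbalu]
Order 2 then 1:
  2 Regressive Voicing Assimilation: no change — [kuzubalu]
  1 Medial Vowel Deletion: [kuzubalu] → [kzbalu]
  result: [kzbalu]

1 then 2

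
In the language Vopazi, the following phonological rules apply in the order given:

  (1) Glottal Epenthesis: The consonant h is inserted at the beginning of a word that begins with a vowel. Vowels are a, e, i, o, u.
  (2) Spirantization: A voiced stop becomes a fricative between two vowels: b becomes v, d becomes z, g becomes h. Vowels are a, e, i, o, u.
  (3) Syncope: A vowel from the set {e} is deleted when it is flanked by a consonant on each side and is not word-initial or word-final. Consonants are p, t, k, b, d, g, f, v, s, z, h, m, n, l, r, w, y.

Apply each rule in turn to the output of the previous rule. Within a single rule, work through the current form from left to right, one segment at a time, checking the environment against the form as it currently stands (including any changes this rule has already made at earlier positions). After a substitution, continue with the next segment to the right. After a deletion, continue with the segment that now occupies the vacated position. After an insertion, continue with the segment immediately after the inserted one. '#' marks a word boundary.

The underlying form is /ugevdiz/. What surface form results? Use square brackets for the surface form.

[huhvdiz]

(1) Glottal Epenthesis: [ugevdiz] → [hugevdiz]
(2) Spirantization: [hugevdiz] → [huhevdiz]
(3) Syncope: [huhevdiz] → [huhvdiz]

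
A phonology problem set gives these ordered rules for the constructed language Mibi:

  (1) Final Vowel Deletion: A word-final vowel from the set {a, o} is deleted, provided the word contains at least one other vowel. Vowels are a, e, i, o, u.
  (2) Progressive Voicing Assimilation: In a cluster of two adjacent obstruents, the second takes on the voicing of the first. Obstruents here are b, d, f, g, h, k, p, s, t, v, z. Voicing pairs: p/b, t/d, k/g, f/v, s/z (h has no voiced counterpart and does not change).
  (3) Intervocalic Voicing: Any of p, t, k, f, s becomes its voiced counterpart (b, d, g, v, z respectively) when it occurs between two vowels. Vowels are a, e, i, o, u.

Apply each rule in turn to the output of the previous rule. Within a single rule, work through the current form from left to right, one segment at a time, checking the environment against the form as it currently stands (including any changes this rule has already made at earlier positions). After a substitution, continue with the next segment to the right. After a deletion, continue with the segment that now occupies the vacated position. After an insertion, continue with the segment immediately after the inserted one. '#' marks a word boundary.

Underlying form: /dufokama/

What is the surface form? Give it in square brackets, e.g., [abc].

(1) Final Vowel Deletion: [dufokama] → [dufokam]
(2) Progressive Voicing Assimilation: no change — [dufokam]
(3) Intervocalic Voicing: [dufokam] → [duvogam]

[duvogam]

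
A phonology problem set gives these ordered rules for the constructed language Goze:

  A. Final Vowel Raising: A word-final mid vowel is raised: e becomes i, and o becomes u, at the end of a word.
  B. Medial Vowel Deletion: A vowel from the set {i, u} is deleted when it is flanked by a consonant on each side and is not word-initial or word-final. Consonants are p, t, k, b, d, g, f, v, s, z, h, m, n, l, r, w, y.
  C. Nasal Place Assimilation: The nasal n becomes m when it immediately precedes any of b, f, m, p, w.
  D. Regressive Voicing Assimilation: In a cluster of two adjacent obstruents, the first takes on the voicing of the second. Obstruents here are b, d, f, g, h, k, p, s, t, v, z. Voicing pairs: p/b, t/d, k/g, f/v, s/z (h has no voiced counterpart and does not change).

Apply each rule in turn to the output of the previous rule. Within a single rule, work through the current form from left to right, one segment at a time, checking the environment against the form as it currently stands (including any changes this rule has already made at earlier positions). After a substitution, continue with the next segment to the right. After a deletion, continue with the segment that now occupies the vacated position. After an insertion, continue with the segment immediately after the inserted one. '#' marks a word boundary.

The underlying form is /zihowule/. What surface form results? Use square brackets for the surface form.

[showli]

A Final Vowel Raising: [zihowule] → [zihowuli]
B Medial Vowel Deletion: [zihowuli] → [zhowli]
C Nasal Place Assimilation: no change — [zhowli]
D Regressive Voicing Assimilation: [zhowli] → [showli]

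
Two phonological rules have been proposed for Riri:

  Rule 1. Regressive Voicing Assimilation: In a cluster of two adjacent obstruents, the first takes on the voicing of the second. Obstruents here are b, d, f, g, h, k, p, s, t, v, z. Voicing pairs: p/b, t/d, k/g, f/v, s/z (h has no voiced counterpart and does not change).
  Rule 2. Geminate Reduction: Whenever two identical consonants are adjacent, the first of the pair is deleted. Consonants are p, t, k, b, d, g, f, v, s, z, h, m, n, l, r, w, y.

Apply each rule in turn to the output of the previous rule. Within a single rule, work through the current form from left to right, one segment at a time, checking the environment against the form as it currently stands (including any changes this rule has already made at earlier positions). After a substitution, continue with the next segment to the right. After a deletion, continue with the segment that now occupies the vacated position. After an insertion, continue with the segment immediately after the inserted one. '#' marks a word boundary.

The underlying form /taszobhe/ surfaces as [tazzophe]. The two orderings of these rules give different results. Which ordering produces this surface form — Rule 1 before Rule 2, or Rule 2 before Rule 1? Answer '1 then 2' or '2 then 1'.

2 then 1

Order 1 then 2:
  1 Regressive Voicing Assimilation: [taszobhe] → [tazzophe]
  2 Geminate Reduction: [tazzophe] → [tazophe]
  result: [tazophe]
Order 2 then 1:
  2 Geminate Reduction: no change — [taszobhe]
  1 Regressive Voicing Assimilation: [taszobhe] → [tazzophe]
  result: [tazzophe]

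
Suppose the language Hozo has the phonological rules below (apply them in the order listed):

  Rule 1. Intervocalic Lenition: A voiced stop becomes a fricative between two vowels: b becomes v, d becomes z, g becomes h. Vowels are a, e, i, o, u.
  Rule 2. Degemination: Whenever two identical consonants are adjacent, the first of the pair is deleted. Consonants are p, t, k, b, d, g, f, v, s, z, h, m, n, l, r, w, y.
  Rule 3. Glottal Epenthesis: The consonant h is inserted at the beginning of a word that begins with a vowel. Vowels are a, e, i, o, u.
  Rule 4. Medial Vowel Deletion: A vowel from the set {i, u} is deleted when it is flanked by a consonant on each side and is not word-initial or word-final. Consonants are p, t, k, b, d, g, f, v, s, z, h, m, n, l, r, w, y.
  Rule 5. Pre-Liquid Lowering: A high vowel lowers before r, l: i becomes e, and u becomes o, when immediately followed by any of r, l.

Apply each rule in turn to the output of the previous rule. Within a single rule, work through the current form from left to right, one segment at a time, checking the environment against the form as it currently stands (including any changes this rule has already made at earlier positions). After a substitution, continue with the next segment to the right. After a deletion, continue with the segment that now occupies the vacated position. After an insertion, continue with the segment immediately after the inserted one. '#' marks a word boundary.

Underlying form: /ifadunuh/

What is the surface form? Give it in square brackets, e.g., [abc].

[hfaznh]

Rule 1 Intervocalic Lenition: [ifadunuh] → [ifazunuh]
Rule 2 Degemination: no change — [ifazunuh]
Rule 3 Glottal Epenthesis: [ifazunuh] → [hifazunuh]
Rule 4 Medial Vowel Deletion: [hifazunuh] → [hfaznh]
Rule 5 Pre-Liquid Lowering: no change — [hfaznh]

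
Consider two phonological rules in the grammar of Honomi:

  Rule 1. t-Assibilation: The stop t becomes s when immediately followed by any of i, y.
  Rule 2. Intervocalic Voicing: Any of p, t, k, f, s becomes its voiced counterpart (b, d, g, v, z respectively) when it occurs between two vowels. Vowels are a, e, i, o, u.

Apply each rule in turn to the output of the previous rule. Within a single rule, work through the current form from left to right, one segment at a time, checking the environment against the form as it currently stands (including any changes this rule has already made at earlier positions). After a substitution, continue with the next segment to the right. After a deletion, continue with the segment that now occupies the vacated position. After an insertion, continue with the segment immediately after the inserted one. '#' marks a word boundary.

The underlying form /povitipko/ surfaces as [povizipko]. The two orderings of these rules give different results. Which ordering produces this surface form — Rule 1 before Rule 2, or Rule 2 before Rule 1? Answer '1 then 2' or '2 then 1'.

1 then 2

Order 1 then 2:
  1 t-Assibilation: [povitipko] → [povisipko]
  2 Intervocalic Voicing: [povisipko] → [povizipko]
  result: [povizipko]
Order 2 then 1:
  2 Intervocalic Voicing: [povitipko] → [povidipko]
  1 t-Assibilation: no change — [povidipko]
  result: [povidipko]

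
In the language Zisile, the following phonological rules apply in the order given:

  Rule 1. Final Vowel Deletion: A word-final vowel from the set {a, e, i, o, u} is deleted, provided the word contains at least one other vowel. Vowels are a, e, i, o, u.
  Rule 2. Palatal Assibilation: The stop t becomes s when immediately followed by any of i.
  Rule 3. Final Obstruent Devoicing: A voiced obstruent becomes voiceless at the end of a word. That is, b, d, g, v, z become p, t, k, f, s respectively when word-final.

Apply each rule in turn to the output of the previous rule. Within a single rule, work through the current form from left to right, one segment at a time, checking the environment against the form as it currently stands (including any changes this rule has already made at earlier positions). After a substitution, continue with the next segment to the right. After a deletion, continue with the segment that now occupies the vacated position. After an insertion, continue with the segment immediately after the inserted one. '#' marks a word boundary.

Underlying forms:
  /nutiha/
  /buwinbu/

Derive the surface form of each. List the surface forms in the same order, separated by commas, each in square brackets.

/nutiha/:
  Rule 1 Final Vowel Deletion: [nutiha] → [nutih]
  Rule 2 Palatal Assibilation: [nutih] → [nusih]
  Rule 3 Final Obstruent Devoicing: no change — [nusih]
/buwinbu/:
  Rule 1 Final Vowel Deletion: [buwinbu] → [buwinb]
  Rule 2 Palatal Assibilation: no change — [buwinb]
  Rule 3 Final Obstruent Devoicing: [buwinb] → [buwinp]

[nusih], [buwinp]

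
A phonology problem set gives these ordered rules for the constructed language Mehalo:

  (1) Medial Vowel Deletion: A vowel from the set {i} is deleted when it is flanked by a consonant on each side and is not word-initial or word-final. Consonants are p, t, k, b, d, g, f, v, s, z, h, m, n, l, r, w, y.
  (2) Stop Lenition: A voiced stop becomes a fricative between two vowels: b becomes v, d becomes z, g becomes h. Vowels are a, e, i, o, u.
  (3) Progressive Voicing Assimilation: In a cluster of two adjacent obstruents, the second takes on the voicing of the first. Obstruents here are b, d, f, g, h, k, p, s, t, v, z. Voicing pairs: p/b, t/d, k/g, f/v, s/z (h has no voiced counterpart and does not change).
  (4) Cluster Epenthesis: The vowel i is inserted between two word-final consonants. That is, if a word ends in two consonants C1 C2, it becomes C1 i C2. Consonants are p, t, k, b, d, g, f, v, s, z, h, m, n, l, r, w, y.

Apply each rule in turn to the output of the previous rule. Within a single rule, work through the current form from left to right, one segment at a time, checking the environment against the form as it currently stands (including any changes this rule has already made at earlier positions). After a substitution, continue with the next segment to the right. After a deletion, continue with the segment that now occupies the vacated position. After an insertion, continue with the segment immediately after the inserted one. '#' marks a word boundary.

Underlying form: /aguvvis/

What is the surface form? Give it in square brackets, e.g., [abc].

[ahuvviz]

(1) Medial Vowel Deletion: [aguvvis] → [aguvvs]
(2) Stop Lenition: [aguvvs] → [ahuvvs]
(3) Progressive Voicing Assimilation: [ahuvvs] → [ahuvvz]
(4) Cluster Epenthesis: [ahuvvz] → [ahuvviz]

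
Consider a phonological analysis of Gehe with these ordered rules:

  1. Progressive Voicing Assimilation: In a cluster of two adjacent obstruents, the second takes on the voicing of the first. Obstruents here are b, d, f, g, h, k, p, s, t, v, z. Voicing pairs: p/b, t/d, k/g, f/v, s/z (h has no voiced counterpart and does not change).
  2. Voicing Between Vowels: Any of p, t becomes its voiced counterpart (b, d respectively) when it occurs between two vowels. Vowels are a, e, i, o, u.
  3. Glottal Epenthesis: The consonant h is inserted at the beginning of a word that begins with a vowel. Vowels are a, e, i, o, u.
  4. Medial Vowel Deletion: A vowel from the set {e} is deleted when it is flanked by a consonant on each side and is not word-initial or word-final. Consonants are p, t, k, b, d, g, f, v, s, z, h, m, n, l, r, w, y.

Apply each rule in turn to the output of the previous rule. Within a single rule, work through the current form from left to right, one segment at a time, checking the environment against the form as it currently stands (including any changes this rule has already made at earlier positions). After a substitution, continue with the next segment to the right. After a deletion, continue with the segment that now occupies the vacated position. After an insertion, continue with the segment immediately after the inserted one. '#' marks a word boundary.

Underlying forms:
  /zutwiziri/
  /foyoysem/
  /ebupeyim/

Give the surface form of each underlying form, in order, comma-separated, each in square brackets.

/zutwiziri/:
  1 Progressive Voicing Assimilation: no change — [zutwiziri]
  2 Voicing Between Vowels: no change — [zutwiziri]
  3 Glottal Epenthesis: no change — [zutwiziri]
  4 Medial Vowel Deletion: no change — [zutwiziri]
/foyoysem/:
  1 Progressive Voicing Assimilation: no change — [foyoysem]
  2 Voicing Between Vowels: no change — [foyoysem]
  3 Glottal Epenthesis: no change — [foyoysem]
  4 Medial Vowel Deletion: [foyoysem] → [foyoysm]
/ebupeyim/:
  1 Progressive Voicing Assimilation: no change — [ebupeyim]
  2 Voicing Between Vowels: [ebupeyim] → [ebubeyim]
  3 Glottal Epenthesis: [ebubeyim] → [hebubeyim]
  4 Medial Vowel Deletion: [hebubeyim] → [hbubyim]

[zutwiziri], [foyoysm], [hbubyim]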